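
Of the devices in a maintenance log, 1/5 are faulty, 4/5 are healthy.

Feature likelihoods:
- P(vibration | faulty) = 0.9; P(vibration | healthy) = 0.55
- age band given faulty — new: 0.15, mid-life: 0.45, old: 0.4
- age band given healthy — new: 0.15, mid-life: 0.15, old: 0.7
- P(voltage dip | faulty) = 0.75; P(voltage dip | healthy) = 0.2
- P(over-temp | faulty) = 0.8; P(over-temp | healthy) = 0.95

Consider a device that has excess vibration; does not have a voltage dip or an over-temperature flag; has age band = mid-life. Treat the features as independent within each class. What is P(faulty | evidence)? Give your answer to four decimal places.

faulty: 0.2 × 0.9 × 0.45 × (1−0.75) × (1−0.8) = 0.00405
healthy: 0.8 × 0.55 × 0.15 × (1−0.2) × (1−0.95) = 0.00264
P(faulty | x) = 0.00405 / 0.00669 ≈ 0.6054

0.6054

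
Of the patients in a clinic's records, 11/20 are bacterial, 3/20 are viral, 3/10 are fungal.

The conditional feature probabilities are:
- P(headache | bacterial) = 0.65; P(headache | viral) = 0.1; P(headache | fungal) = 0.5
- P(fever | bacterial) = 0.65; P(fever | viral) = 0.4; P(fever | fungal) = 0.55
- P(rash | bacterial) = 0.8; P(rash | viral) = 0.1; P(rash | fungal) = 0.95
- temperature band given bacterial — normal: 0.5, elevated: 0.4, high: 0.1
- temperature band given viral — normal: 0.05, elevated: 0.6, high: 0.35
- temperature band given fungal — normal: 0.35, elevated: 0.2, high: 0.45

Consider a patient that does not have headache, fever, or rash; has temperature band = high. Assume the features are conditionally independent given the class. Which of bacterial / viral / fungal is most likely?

bacterial: 0.55 × (1−0.65) × (1−0.65) × (1−0.8) × 0.1 = 0.0013475
viral: 0.15 × (1−0.1) × (1−0.4) × (1−0.1) × 0.35 = 0.025515
fungal: 0.3 × (1−0.5) × (1−0.55) × (1−0.95) × 0.45 = 0.00151875
Highest score → viral.

viral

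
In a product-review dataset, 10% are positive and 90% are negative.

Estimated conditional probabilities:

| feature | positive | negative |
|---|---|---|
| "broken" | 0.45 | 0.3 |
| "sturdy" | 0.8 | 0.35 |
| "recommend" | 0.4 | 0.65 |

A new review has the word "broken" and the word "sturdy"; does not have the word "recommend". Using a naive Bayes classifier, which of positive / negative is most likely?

negative

positive: 0.1 × 0.45 × 0.8 × (1−0.4) = 0.0216
negative: 0.9 × 0.3 × 0.35 × (1−0.65) = 0.033075
Highest score → negative.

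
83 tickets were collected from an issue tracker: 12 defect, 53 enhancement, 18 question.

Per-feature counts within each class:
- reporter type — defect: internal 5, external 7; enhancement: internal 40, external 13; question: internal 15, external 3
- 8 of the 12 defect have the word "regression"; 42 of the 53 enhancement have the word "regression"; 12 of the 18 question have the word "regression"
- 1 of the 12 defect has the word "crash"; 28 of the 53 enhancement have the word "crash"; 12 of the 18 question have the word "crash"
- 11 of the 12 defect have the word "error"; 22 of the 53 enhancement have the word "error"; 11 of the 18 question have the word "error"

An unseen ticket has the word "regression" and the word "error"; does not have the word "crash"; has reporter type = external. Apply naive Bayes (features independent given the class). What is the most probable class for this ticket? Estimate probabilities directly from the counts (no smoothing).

defect: (12/83) × (7/12) × (8/12) × (11/12) × (11/12) ≈ 0.0472445
enhancement: (53/83) × (13/53) × (42/53) × (25/53) × (22/53) ≈ 0.0243024
question: (18/83) × (3/18) × (12/18) × (6/18) × (11/18) ≈ 0.00490852
Highest score → defect.

defect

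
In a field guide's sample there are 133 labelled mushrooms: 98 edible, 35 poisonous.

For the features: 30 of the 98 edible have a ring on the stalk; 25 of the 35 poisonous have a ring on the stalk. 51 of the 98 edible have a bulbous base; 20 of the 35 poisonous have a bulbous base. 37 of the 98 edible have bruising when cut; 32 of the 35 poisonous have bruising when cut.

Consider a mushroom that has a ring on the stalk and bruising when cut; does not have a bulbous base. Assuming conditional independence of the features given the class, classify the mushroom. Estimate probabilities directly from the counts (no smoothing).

edible: (98/133) × (30/98) × (47/98) × (37/98) ≈ 0.0408429
poisonous: (35/133) × (25/35) × (15/35) × (32/35) ≈ 0.0736535
Highest score → poisonous.

poisonous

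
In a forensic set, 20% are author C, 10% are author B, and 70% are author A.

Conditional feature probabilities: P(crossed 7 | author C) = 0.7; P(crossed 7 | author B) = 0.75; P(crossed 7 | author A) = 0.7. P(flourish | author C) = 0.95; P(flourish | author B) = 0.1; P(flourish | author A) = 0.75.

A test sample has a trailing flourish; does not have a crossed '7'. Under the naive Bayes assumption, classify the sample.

author A

author C: 0.2 × (1−0.7) × 0.95 = 0.057
author B: 0.1 × (1−0.75) × 0.1 = 0.0025
author A: 0.7 × (1−0.7) × 0.75 = 0.1575
Highest score → author A.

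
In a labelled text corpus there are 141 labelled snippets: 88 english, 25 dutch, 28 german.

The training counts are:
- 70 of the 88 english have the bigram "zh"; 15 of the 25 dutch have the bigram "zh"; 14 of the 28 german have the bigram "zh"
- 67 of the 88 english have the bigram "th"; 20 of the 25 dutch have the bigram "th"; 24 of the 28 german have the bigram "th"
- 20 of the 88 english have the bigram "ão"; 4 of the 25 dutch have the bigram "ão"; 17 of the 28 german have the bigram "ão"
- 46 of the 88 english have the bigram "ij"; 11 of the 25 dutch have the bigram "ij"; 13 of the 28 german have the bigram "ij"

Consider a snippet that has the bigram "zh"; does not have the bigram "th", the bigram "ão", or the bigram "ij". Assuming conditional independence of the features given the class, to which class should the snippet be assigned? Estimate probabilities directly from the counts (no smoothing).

english

english: (88/141) × (70/88) × (21/88) × (68/88) × (42/88) ≈ 0.0436927
dutch: (25/141) × (15/25) × (5/25) × (21/25) × (14/25) ≈ 0.0100085
german: (28/141) × (14/28) × (4/28) × (11/28) × (15/28) ≈ 0.00298524
Highest score → english.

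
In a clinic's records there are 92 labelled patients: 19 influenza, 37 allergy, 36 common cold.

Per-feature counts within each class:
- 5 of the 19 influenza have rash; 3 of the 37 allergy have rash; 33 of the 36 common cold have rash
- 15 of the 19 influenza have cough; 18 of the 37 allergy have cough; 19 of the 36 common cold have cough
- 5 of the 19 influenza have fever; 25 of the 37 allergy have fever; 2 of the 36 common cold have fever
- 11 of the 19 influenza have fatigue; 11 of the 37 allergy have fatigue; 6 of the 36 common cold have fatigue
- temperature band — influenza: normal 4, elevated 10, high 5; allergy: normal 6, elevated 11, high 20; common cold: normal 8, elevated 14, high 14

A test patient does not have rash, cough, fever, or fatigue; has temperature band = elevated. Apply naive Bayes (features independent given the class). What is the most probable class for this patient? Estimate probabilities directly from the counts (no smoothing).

allergy

influenza: (19/92) × (14/19) × (4/19) × (14/19) × (8/19) × (10/19) ≈ 0.00523123
allergy: (37/92) × (34/37) × (19/37) × (12/37) × (26/37) × (11/37) ≈ 0.0128583
common cold: (36/92) × (3/36) × (17/36) × (34/36) × (30/36) × (14/36) ≈ 0.00471303
Highest score → allergy.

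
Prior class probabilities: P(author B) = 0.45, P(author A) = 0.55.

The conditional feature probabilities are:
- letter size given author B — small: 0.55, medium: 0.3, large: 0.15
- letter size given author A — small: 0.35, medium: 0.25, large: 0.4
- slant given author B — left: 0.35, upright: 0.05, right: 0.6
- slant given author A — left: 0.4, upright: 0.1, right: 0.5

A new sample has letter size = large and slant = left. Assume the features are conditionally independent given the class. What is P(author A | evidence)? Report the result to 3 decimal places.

0.788

author B: 0.45 × 0.15 × 0.35 = 0.023625
author A: 0.55 × 0.4 × 0.4 = 0.088
P(author A | x) = 0.088 / 0.111625 ≈ 0.788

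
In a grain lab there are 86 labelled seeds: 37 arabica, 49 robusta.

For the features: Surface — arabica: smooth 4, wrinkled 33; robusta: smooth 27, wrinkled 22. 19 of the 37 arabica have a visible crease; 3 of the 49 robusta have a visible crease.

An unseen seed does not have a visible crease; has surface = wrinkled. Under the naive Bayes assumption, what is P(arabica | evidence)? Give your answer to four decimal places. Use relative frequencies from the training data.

arabica: (37/86) × (33/37) × (18/37) ≈ 0.186675
robusta: (49/86) × (22/49) × (46/49) ≈ 0.240152
P(arabica | x) = 0.186675 / 0.426827 ≈ 0.4374

0.4374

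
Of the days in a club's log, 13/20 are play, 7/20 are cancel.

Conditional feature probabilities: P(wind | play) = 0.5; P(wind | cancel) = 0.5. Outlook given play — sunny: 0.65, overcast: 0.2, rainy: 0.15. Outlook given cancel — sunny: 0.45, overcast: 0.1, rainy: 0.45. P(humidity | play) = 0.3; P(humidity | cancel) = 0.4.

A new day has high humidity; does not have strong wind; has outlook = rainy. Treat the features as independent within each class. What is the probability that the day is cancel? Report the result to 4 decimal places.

0.6829

play: 0.65 × (1−0.5) × 0.15 × 0.3 = 0.014625
cancel: 0.35 × (1−0.5) × 0.45 × 0.4 = 0.0315
P(cancel | x) = 0.0315 / 0.046125 ≈ 0.6829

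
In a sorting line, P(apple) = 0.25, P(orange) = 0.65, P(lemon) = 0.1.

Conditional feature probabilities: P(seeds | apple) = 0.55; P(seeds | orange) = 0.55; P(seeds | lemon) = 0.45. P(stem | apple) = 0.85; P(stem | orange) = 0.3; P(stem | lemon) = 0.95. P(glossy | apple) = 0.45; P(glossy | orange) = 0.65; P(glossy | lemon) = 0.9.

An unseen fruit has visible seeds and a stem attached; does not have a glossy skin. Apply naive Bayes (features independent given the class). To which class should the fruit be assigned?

apple: 0.25 × 0.55 × 0.85 × (1−0.45) = 0.06428125
orange: 0.65 × 0.55 × 0.3 × (1−0.65) = 0.0375375
lemon: 0.1 × 0.45 × 0.95 × (1−0.9) = 0.004275
Highest score → apple.

apple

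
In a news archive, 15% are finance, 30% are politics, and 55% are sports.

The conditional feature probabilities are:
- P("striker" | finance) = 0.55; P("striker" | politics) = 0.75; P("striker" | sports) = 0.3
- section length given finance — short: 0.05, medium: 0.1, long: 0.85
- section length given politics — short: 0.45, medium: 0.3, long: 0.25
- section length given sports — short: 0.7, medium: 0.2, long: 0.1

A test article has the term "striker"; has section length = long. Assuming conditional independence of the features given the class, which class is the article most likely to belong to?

finance

finance: 0.15 × 0.55 × 0.85 = 0.070125
politics: 0.3 × 0.75 × 0.25 = 0.05625
sports: 0.55 × 0.3 × 0.1 = 0.0165
Highest score → finance.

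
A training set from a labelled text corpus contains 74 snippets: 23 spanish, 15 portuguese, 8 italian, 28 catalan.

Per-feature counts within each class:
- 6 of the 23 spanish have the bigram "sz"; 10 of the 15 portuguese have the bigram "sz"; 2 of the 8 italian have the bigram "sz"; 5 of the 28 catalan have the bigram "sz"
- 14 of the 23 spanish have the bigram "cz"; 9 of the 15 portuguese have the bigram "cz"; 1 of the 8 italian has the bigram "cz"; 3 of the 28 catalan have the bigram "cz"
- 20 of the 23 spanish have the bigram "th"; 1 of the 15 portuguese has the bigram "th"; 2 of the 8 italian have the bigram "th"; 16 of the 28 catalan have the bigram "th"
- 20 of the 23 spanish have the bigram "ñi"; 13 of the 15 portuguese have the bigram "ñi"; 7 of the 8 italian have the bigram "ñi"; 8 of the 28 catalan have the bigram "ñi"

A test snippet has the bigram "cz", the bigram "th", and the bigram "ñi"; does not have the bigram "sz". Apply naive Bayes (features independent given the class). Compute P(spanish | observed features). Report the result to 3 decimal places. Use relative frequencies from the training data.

spanish: (23/74) × (17/23) × (14/23) × (20/23) × (20/23) ≈ 0.105736
portuguese: (15/74) × (5/15) × (9/15) × (1/15) × (13/15) ≈ 0.00234234
italian: (8/74) × (6/8) × (1/8) × (2/8) × (7/8) ≈ 0.00221706
catalan: (28/74) × (23/28) × (3/28) × (16/28) × (8/28) ≈ 0.00543692
P(spanish | x) = 0.105736 / 0.11573232 ≈ 0.914

0.914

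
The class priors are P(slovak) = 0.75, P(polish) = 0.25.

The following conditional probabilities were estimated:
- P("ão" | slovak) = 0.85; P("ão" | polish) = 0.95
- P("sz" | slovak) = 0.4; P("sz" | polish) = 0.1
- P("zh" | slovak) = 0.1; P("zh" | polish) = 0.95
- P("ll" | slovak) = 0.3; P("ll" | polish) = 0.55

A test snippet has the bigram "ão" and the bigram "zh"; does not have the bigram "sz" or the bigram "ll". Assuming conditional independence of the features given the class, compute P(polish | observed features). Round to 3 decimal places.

0.773

slovak: 0.75 × 0.85 × (1−0.4) × 0.1 × (1−0.3) = 0.026775
polish: 0.25 × 0.95 × (1−0.1) × 0.95 × (1−0.55) = 0.091378125
P(polish | x) = 0.091378125 / 0.118153125 ≈ 0.773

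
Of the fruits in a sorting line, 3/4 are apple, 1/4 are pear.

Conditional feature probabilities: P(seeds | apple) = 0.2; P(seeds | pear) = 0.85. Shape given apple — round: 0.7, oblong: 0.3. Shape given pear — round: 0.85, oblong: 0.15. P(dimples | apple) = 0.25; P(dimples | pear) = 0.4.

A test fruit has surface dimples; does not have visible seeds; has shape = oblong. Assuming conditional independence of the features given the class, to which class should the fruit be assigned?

apple: 0.75 × (1−0.2) × 0.3 × 0.25 = 0.045
pear: 0.25 × (1−0.85) × 0.15 × 0.4 = 0.00225
Highest score → apple.

apple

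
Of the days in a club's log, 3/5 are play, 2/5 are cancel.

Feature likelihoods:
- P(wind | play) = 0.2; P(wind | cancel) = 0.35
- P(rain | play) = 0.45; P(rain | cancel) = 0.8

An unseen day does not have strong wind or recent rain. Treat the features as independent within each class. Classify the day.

play

play: 0.6 × (1−0.2) × (1−0.45) = 0.264
cancel: 0.4 × (1−0.35) × (1−0.8) = 0.052
Highest score → play.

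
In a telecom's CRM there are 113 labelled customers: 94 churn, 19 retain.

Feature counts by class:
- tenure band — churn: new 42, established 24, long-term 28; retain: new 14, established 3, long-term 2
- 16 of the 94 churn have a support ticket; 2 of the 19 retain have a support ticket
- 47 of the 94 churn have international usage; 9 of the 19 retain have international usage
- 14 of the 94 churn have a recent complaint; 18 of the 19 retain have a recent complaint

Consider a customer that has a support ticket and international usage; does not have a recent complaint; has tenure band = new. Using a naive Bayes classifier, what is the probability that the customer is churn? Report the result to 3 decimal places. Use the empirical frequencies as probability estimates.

0.988

churn: (94/113) × (42/94) × (16/94) × (47/94) × (80/94) ≈ 0.0269212
retain: (19/113) × (14/19) × (2/19) × (9/19) × (1/19) ≈ 0.000325133
P(churn | x) = 0.0269212 / 0.027246333 ≈ 0.988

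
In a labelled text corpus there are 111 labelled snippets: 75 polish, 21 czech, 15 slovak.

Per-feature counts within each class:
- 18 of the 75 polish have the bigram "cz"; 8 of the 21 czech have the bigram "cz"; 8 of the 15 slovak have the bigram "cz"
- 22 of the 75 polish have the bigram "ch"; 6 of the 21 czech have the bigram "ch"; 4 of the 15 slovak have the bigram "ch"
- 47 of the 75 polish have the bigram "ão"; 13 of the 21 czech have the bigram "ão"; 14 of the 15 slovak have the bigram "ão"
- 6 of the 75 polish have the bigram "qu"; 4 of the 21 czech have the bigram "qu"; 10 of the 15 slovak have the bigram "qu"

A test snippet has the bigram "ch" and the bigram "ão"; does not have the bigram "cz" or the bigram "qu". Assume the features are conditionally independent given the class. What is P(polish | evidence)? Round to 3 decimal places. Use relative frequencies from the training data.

0.798

polish: (75/111) × (57/75) × (22/75) × (47/75) × (69/75) ≈ 0.0868436
czech: (21/111) × (13/21) × (6/21) × (13/21) × (17/21) ≈ 0.016769
slovak: (15/111) × (7/15) × (4/15) × (14/15) × (5/15) ≈ 0.0052319
P(polish | x) = 0.0868436 / 0.1088445 ≈ 0.798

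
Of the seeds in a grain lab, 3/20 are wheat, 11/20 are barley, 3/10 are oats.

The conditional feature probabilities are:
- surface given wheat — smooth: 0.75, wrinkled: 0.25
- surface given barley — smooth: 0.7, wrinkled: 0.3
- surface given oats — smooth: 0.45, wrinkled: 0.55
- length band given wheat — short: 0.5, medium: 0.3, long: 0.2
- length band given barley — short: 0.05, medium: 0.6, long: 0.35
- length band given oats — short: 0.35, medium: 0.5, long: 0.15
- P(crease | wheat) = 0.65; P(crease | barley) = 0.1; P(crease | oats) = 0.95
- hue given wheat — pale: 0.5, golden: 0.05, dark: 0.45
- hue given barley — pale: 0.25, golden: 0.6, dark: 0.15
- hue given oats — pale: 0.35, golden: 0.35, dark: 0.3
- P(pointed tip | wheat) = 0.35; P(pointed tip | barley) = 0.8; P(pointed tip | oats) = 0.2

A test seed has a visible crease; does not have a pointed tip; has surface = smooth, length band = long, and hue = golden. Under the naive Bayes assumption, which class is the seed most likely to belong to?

wheat: 0.15 × 0.75 × 0.2 × 0.65 × 0.05 × (1−0.35) = 0.0004753125
barley: 0.55 × 0.7 × 0.35 × 0.1 × 0.6 × (1−0.8) = 0.001617
oats: 0.3 × 0.45 × 0.15 × 0.95 × 0.35 × (1−0.2) = 0.0053865
Highest score → oats.

oats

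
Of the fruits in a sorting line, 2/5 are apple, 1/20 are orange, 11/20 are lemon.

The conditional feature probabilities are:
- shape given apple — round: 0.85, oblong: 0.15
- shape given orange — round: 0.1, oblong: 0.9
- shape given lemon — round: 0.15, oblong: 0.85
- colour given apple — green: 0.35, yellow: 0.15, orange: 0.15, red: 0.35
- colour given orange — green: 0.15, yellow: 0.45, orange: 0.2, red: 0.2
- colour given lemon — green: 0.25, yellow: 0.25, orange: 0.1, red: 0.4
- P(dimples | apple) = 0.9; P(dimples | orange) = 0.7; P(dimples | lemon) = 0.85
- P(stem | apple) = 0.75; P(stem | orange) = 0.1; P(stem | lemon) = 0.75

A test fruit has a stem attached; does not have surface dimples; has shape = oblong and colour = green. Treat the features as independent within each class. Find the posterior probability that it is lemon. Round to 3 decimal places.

apple: 0.4 × 0.15 × 0.35 × (1−0.9) × 0.75 = 0.001575
orange: 0.05 × 0.9 × 0.15 × (1−0.7) × 0.1 = 0.0002025
lemon: 0.55 × 0.85 × 0.25 × (1−0.85) × 0.75 = 0.0131484375
P(lemon | x) = 0.0131484375 / 0.0149259375 ≈ 0.881

0.881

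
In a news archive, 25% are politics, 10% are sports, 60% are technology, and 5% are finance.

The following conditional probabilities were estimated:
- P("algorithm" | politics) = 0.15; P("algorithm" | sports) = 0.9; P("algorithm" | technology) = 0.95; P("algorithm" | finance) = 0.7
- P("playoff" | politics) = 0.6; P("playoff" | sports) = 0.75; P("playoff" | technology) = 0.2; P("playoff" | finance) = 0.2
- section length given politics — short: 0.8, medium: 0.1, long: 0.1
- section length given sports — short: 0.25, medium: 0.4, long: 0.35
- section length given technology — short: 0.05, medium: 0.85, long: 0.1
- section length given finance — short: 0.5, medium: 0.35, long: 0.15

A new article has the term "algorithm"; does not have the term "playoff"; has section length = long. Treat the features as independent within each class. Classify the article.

technology

politics: 0.25 × 0.15 × (1−0.6) × 0.1 = 0.0015
sports: 0.1 × 0.9 × (1−0.75) × 0.35 = 0.007875
technology: 0.6 × 0.95 × (1−0.2) × 0.1 = 0.0456
finance: 0.05 × 0.7 × (1−0.2) × 0.15 = 0.0042
Highest score → technology.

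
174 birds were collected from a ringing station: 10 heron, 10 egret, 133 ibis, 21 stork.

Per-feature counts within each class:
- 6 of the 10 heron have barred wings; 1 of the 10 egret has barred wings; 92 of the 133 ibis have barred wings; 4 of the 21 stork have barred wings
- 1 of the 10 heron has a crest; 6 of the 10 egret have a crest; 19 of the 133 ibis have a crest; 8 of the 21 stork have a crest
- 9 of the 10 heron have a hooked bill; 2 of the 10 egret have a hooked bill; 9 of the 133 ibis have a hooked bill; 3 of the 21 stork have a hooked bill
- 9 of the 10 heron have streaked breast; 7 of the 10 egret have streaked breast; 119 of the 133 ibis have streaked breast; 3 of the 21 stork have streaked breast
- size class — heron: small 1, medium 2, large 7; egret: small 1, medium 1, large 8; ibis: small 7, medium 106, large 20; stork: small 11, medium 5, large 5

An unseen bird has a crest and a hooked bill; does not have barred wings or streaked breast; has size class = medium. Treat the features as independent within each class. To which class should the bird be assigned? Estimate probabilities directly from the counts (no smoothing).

heron: (10/174) × (4/10) × (1/10) × (9/10) × (1/10) × (2/10) ≈ 0.0000413793
egret: (10/174) × (9/10) × (6/10) × (2/10) × (3/10) × (1/10) ≈ 0.000186207
ibis: (133/174) × (41/133) × (19/133) × (9/133) × (14/133) × (106/133) ≈ 0.000191099
stork: (21/174) × (17/21) × (8/21) × (3/21) × (18/21) × (5/21) ≈ 0.00108512
Highest score → stork.

stork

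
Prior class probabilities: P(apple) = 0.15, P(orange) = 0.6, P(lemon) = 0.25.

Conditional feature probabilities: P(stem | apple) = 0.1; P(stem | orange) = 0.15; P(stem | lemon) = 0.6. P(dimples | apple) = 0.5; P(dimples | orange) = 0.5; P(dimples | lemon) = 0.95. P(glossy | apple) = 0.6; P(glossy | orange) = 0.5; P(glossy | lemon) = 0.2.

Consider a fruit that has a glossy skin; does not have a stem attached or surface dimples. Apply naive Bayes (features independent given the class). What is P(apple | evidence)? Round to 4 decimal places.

apple: 0.15 × (1−0.1) × (1−0.5) × 0.6 = 0.0405
orange: 0.6 × (1−0.15) × (1−0.5) × 0.5 = 0.1275
lemon: 0.25 × (1−0.6) × (1−0.95) × 0.2 = 0.001
P(apple | x) = 0.0405 / 0.169 ≈ 0.2396

0.2396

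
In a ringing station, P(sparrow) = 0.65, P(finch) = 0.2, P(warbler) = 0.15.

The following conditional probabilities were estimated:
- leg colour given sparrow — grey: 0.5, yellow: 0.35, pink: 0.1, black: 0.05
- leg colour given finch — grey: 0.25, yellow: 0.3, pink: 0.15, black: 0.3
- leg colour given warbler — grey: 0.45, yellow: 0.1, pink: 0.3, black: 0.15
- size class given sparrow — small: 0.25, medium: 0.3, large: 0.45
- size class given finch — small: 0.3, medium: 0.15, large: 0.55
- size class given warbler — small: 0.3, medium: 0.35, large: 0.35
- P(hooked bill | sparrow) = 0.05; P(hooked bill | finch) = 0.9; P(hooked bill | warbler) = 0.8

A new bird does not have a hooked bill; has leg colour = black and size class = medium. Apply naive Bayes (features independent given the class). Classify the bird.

sparrow

sparrow: 0.65 × 0.05 × 0.3 × (1−0.05) = 0.0092625
finch: 0.2 × 0.3 × 0.15 × (1−0.9) = 0.0009
warbler: 0.15 × 0.15 × 0.35 × (1−0.8) = 0.001575
Highest score → sparrow.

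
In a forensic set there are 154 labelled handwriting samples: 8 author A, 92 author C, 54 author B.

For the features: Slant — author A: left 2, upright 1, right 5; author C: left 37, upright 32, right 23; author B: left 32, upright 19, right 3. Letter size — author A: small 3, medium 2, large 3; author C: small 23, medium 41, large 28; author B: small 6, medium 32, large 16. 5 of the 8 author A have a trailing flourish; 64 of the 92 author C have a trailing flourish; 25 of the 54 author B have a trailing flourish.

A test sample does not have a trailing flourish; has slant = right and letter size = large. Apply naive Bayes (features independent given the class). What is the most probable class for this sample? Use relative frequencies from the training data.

author C

author A: (8/154) × (5/8) × (3/8) × (3/8) ≈ 0.00456575
author C: (92/154) × (23/92) × (28/92) × (28/92) ≈ 0.013834
author B: (54/154) × (3/54) × (16/54) × (29/54) ≈ 0.00309978
Highest score → author C.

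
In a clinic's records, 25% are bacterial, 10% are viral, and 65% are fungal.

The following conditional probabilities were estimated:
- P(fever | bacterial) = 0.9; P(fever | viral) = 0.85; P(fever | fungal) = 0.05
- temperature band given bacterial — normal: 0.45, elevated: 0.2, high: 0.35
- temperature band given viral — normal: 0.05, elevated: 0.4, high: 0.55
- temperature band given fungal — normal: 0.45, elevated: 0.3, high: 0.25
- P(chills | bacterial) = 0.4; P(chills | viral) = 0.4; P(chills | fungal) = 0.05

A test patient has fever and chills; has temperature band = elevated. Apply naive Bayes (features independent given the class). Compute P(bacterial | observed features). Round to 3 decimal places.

bacterial: 0.25 × 0.9 × 0.2 × 0.4 = 0.018
viral: 0.1 × 0.85 × 0.4 × 0.4 = 0.0136
fungal: 0.65 × 0.05 × 0.3 × 0.05 = 0.0004875
P(bacterial | x) = 0.018 / 0.0320875 ≈ 0.561

0.561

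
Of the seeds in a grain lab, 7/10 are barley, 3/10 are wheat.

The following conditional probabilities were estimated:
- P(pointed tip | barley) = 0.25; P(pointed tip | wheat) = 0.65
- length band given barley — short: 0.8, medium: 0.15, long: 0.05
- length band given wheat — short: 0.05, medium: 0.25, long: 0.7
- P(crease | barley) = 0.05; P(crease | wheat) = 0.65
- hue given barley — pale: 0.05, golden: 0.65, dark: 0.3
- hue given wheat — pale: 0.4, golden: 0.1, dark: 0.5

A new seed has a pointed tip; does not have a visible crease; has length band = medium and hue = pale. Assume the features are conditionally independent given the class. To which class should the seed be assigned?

barley: 0.7 × 0.25 × 0.15 × (1−0.05) × 0.05 = 0.001246875
wheat: 0.3 × 0.65 × 0.25 × (1−0.65) × 0.4 = 0.006825
Highest score → wheat.

wheat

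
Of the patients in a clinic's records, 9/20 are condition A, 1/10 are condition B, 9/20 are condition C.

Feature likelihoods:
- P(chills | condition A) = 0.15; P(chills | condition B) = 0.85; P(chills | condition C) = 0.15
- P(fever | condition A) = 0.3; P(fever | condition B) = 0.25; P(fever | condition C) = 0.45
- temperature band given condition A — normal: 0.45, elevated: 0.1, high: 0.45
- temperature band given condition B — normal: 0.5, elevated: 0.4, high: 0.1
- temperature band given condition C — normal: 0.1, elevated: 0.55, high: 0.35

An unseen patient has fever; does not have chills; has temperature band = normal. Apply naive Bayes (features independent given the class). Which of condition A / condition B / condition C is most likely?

condition A: 0.45 × (1−0.15) × 0.3 × 0.45 = 0.0516375
condition B: 0.1 × (1−0.85) × 0.25 × 0.5 = 0.001875
condition C: 0.45 × (1−0.15) × 0.45 × 0.1 = 0.0172125
Highest score → condition A.

condition A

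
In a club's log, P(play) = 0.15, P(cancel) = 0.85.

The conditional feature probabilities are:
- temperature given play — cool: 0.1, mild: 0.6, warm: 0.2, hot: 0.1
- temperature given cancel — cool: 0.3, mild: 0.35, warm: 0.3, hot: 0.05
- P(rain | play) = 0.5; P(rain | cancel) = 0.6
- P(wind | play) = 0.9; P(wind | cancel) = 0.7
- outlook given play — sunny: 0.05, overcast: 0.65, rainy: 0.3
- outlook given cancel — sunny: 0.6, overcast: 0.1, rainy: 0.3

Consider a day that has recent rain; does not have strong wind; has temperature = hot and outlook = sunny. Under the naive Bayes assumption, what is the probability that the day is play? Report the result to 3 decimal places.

play: 0.15 × 0.1 × 0.5 × (1−0.9) × 0.05 = 0.0000375
cancel: 0.85 × 0.05 × 0.6 × (1−0.7) × 0.6 = 0.00459
P(play | x) = 0.0000375 / 0.0046275 ≈ 0.008

0.008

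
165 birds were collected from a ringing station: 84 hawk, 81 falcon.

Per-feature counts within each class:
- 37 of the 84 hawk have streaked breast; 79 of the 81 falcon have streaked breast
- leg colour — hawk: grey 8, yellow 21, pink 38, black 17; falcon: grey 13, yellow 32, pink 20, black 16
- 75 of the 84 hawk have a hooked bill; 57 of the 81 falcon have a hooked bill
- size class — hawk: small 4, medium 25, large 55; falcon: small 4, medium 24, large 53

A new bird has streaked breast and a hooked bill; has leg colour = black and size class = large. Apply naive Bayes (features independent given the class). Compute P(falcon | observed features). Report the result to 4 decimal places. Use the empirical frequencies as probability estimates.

0.6214

hawk: (84/165) × (37/84) × (17/84) × (75/84) × (55/84) ≈ 0.0265309
falcon: (81/165) × (79/81) × (16/81) × (57/81) × (53/81) ≈ 0.0435471
P(falcon | x) = 0.0435471 / 0.070078 ≈ 0.6214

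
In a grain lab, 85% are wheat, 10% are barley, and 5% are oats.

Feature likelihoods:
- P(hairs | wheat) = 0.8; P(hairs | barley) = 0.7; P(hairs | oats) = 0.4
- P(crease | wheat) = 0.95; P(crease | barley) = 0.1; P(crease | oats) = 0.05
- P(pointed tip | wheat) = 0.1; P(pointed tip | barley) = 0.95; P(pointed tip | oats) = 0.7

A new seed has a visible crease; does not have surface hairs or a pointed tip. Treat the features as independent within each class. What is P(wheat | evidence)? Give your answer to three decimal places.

wheat: 0.85 × (1−0.8) × 0.95 × (1−0.1) = 0.14535
barley: 0.1 × (1−0.7) × 0.1 × (1−0.95) = 0.00015
oats: 0.05 × (1−0.4) × 0.05 × (1−0.7) = 0.00045
P(wheat | x) = 0.14535 / 0.14595 ≈ 0.996

0.996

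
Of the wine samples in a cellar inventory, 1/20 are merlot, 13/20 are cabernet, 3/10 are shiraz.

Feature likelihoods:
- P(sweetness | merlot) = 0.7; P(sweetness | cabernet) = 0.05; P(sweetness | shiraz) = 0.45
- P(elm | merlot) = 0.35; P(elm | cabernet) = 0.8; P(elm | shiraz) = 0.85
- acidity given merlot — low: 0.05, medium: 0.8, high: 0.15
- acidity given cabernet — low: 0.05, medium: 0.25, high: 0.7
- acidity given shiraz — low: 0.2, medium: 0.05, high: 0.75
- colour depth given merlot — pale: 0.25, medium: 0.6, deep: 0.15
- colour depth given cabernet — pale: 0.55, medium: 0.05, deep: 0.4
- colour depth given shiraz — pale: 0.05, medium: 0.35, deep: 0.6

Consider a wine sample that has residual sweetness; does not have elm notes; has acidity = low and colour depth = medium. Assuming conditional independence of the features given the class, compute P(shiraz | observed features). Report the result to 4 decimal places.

merlot: 0.05 × 0.7 × (1−0.35) × 0.05 × 0.6 = 0.0006825
cabernet: 0.65 × 0.05 × (1−0.8) × 0.05 × 0.05 = 0.00001625
shiraz: 0.3 × 0.45 × (1−0.85) × 0.2 × 0.35 = 0.0014175
P(shiraz | x) = 0.0014175 / 0.00211625 ≈ 0.6698

0.6698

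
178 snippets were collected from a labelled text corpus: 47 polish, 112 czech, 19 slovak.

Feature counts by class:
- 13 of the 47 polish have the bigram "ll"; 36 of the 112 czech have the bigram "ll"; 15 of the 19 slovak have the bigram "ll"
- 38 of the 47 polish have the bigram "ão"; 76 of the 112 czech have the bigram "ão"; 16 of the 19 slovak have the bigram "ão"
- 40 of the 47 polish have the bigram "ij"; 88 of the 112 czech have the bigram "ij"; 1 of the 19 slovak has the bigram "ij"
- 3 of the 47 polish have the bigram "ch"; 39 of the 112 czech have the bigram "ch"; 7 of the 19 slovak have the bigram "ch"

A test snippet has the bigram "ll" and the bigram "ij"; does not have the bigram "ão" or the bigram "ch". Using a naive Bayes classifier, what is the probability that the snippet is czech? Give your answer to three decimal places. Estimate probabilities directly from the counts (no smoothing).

0.742

polish: (47/178) × (13/47) × (9/47) × (40/47) × (44/47) ≈ 0.0111426
czech: (112/178) × (36/112) × (36/112) × (88/112) × (73/112) ≈ 0.0332917
slovak: (19/178) × (15/19) × (3/19) × (1/19) × (12/19) ≈ 0.000442296
P(czech | x) = 0.0332917 / 0.044876596 ≈ 0.742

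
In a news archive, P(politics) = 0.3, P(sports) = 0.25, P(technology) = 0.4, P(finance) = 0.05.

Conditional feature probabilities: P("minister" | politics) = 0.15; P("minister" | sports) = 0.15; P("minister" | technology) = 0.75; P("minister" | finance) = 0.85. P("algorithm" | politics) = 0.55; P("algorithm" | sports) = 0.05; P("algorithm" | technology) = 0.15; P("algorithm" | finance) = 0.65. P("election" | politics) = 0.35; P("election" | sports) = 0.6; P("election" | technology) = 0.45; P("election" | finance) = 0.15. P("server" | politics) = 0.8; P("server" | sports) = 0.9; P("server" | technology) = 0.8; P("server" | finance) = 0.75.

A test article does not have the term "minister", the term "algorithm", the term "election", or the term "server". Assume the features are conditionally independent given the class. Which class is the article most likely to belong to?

politics

politics: 0.3 × (1−0.15) × (1−0.55) × (1−0.35) × (1−0.8) = 0.0149175
sports: 0.25 × (1−0.15) × (1−0.05) × (1−0.6) × (1−0.9) = 0.008075
technology: 0.4 × (1−0.75) × (1−0.15) × (1−0.45) × (1−0.8) = 0.00935
finance: 0.05 × (1−0.85) × (1−0.65) × (1−0.15) × (1−0.75) = 0.0005578125
Highest score → politics.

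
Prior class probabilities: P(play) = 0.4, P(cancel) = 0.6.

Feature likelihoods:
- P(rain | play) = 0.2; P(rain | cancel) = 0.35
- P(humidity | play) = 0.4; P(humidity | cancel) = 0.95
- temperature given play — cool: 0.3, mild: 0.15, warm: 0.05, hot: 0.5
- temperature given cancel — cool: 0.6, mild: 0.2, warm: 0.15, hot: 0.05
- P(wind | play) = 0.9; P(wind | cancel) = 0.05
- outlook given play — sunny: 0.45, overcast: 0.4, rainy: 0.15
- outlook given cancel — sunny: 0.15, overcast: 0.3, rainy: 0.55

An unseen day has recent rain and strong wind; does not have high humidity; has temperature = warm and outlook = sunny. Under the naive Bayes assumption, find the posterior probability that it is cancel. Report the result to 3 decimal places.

0.012

play: 0.4 × 0.2 × (1−0.4) × 0.05 × 0.9 × 0.45 = 0.000972
cancel: 0.6 × 0.35 × (1−0.95) × 0.15 × 0.05 × 0.15 = 0.0000118125
P(cancel | x) = 0.0000118125 / 0.0009838125 ≈ 0.012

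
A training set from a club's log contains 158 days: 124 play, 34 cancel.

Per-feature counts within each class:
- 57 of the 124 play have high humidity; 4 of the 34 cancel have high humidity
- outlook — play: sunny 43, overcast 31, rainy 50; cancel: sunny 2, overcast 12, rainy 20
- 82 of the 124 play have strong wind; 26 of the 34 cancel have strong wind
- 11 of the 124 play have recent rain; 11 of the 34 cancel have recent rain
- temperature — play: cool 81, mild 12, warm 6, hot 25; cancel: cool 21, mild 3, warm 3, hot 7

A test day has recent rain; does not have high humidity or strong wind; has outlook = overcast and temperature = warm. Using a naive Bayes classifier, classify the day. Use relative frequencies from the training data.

cancel

play: (124/158) × (67/124) × (31/124) × (42/124) × (11/124) × (6/124) ≈ 0.00015413
cancel: (34/158) × (30/34) × (12/34) × (8/34) × (11/34) × (3/34) ≈ 0.000450126
Highest score → cancel.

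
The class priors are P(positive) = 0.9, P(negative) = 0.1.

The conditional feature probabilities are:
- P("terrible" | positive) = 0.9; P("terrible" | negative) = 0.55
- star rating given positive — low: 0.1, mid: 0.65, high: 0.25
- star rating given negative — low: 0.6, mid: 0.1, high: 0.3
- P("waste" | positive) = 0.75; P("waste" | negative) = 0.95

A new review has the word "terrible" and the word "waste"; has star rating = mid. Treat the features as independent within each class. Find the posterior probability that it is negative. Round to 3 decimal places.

0.013

positive: 0.9 × 0.9 × 0.65 × 0.75 = 0.394875
negative: 0.1 × 0.55 × 0.1 × 0.95 = 0.005225
P(negative | x) = 0.005225 / 0.4001 ≈ 0.013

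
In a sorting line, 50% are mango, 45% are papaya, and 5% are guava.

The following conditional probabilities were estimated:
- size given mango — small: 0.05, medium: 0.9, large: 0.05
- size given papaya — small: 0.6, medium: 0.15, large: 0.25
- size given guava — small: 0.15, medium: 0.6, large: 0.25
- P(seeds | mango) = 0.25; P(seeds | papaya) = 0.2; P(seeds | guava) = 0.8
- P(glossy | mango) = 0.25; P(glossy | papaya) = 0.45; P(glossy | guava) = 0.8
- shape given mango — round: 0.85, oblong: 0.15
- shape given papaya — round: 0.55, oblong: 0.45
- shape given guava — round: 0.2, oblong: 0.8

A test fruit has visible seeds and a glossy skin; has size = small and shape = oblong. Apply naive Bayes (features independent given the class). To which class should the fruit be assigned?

mango: 0.5 × 0.05 × 0.25 × 0.25 × 0.15 = 0.000234375
papaya: 0.45 × 0.6 × 0.2 × 0.45 × 0.45 = 0.010935
guava: 0.05 × 0.15 × 0.8 × 0.8 × 0.8 = 0.00384
Highest score → papaya.

papaya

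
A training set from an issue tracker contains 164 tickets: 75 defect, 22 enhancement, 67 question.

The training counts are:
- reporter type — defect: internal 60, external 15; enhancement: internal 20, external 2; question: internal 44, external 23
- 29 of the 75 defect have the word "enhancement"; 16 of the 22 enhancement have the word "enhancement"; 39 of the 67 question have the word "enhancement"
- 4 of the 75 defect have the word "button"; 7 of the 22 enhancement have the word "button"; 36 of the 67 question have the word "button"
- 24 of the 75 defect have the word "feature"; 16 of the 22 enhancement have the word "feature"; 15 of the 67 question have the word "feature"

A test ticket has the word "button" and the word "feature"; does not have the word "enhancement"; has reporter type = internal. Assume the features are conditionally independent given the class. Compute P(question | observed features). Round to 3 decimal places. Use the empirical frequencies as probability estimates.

defect: (75/164) × (60/75) × (46/75) × (4/75) × (24/75) ≈ 0.00382959
enhancement: (22/164) × (20/22) × (6/22) × (7/22) × (16/22) ≈ 0.0076964
question: (67/164) × (44/67) × (28/67) × (36/67) × (15/67) ≈ 0.0134876
P(question | x) = 0.0134876 / 0.02501359 ≈ 0.539

0.539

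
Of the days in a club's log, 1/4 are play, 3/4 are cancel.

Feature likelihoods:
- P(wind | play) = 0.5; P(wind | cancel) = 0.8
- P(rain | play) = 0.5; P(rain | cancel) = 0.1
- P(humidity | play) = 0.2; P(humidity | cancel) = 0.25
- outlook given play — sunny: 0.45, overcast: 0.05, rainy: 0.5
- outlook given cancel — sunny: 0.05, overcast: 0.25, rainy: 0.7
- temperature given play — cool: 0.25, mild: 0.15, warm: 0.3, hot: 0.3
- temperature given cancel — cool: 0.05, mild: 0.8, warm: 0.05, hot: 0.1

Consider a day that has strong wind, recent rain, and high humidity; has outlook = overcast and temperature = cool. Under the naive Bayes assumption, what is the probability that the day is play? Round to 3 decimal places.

play: 0.25 × 0.5 × 0.5 × 0.2 × 0.05 × 0.25 = 0.00015625
cancel: 0.75 × 0.8 × 0.1 × 0.25 × 0.25 × 0.05 = 0.0001875
P(play | x) = 0.00015625 / 0.00034375 ≈ 0.455

0.455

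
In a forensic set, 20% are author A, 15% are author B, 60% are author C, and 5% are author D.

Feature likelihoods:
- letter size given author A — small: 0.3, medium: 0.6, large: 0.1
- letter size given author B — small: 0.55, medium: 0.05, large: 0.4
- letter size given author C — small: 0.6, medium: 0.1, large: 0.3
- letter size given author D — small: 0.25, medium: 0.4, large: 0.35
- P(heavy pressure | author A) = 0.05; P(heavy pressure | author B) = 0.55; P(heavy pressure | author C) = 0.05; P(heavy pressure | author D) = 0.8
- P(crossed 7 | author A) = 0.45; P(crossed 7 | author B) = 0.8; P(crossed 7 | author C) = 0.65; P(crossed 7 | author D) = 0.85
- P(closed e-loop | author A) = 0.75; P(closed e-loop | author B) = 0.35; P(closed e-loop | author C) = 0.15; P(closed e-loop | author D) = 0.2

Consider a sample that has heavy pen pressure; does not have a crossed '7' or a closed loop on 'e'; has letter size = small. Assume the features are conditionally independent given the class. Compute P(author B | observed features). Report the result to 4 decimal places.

0.4585

author A: 0.2 × 0.3 × 0.05 × (1−0.45) × (1−0.75) = 0.0004125
author B: 0.15 × 0.55 × 0.55 × (1−0.8) × (1−0.35) = 0.00589875
author C: 0.6 × 0.6 × 0.05 × (1−0.65) × (1−0.15) = 0.005355
author D: 0.05 × 0.25 × 0.8 × (1−0.85) × (1−0.2) = 0.0012
P(author B | x) = 0.00589875 / 0.01286625 ≈ 0.4585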